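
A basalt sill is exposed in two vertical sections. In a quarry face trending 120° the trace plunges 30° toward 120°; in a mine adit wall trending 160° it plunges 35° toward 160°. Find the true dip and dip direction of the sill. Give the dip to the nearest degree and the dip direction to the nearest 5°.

Each apparent-dip line lies in the plane. As unit vectors (x east, y north, z up), v₁ plunges 30°→120° and v₂ plunges 35°→160°.
Cross product v₁ × v₂ gives the pole to the plane: n ∝ (0.137, -0.290, 0.456).
Dip δ = arctan(|n_h|/n_z) = arctan(0.321/0.456) = 35.1°.
Dip direction = atan2(0.137, -0.290) = 155° (azimuth of n's horizontal projection).

true dip 35°, dip direction 155°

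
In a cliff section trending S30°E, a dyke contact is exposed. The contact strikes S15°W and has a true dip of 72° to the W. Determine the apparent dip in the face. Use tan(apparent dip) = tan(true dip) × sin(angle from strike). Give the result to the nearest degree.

65°

The section lies 45° from the strike.
tan(apparent dip) = tan 72° · sin 45° = 2.1763
apparent dip = arctan 2.1763 = 65.32°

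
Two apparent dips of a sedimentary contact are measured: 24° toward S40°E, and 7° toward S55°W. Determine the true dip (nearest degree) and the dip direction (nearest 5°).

The two traces are lines in the plane: v₁ = (sin 140°·cos 24°, cos 140°·cos 24°, −sin 24°), v₂ = (sin 235°·cos 7°, cos 235°·cos 7°, −sin 7°).
n = v₁ × v₂ = (0.146, -0.402, 0.903) (taken with n_z > 0).
Dip δ = arctan(|n_h|/n_z) = arctan(0.428/0.903) = 25.4°.
The horizontal component of n points toward azimuth atan2(n_x, n_y) = 160°, the dip direction.

true dip 25°, dip direction 160°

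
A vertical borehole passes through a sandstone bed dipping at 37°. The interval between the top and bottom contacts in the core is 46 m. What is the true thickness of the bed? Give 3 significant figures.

True thickness t = h · cos(dip) = 46 × cos 37°
t = 46 × 0.7986 = 36.737 m

36.7 m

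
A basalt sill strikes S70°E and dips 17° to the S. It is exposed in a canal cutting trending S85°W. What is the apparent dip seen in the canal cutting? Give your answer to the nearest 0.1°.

Angle between strike (S70°E) and section (S85°W): β = 25°.
tan(apparent dip) = tan 17° · sin 25° = 0.1292
α = arctan(0.1292) = 7.36°

7.4°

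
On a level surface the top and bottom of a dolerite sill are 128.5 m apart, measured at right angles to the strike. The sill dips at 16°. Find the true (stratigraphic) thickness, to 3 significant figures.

35.4 m

True thickness t = w · sin(dip) = 128.5 × sin 16°
t = 128.5 × 0.2756 = 35.419 m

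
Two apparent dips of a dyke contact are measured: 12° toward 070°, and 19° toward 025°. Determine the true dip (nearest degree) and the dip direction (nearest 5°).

Each apparent-dip line lies in the plane. As unit vectors (x east, y north, z up), v₁ plunges 12°→070° and v₂ plunges 19°→025°.
Cross product v₁ × v₂ gives the pole to the plane: n ∝ (0.069, 0.216, 0.654).
True dip = arccos(n_z / |n|) = arccos(0.9447) = 19.1°.
Dip direction = azimuth of (n_x, n_y) = atan2(0.069, 0.216) = 18°.

true dip 19°, dip direction 020°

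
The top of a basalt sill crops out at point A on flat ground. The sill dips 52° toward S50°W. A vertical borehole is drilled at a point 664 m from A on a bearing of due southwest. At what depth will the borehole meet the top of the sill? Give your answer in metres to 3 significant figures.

The hole lies 5° from the dip direction, so the down-dip offset is 664 × cos 5° = 661.47 m.
Depth = down-dip offset × tan(dip) = 661.47 × tan 52° = 661.47 × 1.2799
Depth = 846.65 m

847 m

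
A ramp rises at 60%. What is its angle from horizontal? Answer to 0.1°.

31.0°

tan θ = 60/100 = 0.6000
θ = arctan(0.6000) = 30.96°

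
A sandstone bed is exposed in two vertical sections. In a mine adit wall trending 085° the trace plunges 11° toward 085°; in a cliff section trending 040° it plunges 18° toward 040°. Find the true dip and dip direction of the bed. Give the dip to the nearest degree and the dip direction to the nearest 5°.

The two traces are lines in the plane: v₁ = (sin 85°·cos 11°, cos 85°·cos 11°, −sin 11°), v₂ = (sin 40°·cos 18°, cos 40°·cos 18°, −sin 18°).
The plane normal is n = v₁ × v₂ ∝ (0.113, 0.186, 0.660).
True dip = arccos(n_z / |n|) = arccos(0.9500) = 18.2°.
Dip direction = atan2(0.113, 0.186) = 31° (azimuth of n's horizontal projection).

true dip 18°, dip direction 030°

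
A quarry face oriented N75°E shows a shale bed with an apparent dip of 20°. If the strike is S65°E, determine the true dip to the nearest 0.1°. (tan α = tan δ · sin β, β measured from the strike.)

29.5°

β = acute angle between strike S65°E and section N75°E = 40°.
tan δ = tan α / sin β = tan 20° / sin 40° = 0.3640 / 0.6428 = 0.5662
true dip = arctan 0.5662 = 29.52°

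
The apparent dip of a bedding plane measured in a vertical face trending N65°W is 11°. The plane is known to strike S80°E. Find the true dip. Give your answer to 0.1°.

The section is 15° from the strike.
tan δ = tan α / sin β = tan 11° / sin 15° = 0.1944 / 0.2588 = 0.7510
true dip = arctan 0.7510 = 36.91°

36.9°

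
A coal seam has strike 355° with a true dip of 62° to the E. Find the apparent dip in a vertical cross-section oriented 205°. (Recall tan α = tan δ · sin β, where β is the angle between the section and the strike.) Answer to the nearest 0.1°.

43.2°

The section lies 30° from the strike.
tan α = tan 62° × sin 30° = 1.8807 × 0.5000 = 0.9404
apparent dip = arctan 0.9404 = 43.24°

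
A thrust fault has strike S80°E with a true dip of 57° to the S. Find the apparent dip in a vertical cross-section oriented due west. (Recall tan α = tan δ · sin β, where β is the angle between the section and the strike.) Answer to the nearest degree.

Angle between strike (S80°E) and section (due west): β = 10°.
tan(apparent dip) = tan 57° · sin 10° = 0.2674
apparent dip = arctan 0.2674 = 14.97°

15°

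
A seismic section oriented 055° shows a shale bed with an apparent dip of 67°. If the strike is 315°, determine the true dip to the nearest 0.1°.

The section is 80° from the strike.
tan(true dip) = tan 67° / sin 80° = 2.3922
δ = arctan(2.3922) = 67.31°

67.3°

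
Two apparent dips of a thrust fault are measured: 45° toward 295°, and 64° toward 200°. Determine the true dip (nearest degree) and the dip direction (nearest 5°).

true dip 67°, dip direction 230°

The two traces are lines in the plane: v₁ = (sin 295°·cos 45°, cos 295°·cos 45°, −sin 45°), v₂ = (sin 200°·cos 64°, cos 200°·cos 64°, −sin 64°).
Cross product v₁ × v₂ gives the pole to the plane: n ∝ (-0.560, -0.470, 0.309).
tan δ = √(n_x²+n_y²)/n_z = 0.731/0.309, so δ = 67.1°.
The horizontal component of n points toward azimuth atan2(n_x, n_y) = 230°, the dip direction.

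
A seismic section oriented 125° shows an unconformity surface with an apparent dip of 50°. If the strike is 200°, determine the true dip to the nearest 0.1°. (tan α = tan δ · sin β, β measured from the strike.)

51.0°

The section is 75° from the strike.
tan(true dip) = tan 50° / sin 75° = 1.2338
true dip = arctan 1.2338 = 50.97°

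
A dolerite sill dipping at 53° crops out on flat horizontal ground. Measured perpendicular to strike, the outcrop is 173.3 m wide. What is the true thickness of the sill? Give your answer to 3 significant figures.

True thickness t = w · sin(dip) = 173.3 × sin 53°
t = 173.3 × 0.7986 = 138.404 m

138 m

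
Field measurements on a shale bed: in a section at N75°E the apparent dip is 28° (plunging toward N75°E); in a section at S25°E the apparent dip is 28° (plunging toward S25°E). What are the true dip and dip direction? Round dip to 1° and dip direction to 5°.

Represent each trace as a vector plunging at its apparent dip toward its trend (east-north-up frame): v₁ = (0.853, 0.229, -0.469), v₂ = (0.373, -0.800, -0.469).
The plane normal is n = v₁ × v₂ ∝ (0.483, -0.225, 0.768).
tan δ = √(n_x²+n_y²)/n_z = 0.533/0.768, so δ = 34.8°.
The horizontal component of n points toward azimuth atan2(n_x, n_y) = 115°, the dip direction.

true dip 35°, dip direction 115°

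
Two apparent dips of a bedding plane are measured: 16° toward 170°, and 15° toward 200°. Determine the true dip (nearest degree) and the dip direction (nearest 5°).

Represent each trace as a vector plunging at its apparent dip toward its trend (east-north-up frame): v₁ = (0.167, -0.947, -0.276), v₂ = (-0.330, -0.908, -0.259).
Cross product v₁ × v₂ gives the pole to the plane: n ∝ (0.005, -0.134, 0.464).
True dip = arccos(n_z / |n|) = arccos(0.9606) = 16.1°.
The horizontal component of n points toward azimuth atan2(n_x, n_y) = 178°, the dip direction.

true dip 16°, dip direction 180°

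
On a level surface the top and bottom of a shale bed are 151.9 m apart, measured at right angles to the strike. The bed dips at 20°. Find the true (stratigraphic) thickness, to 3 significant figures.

True thickness t = w · sin(dip) = 151.9 × sin 20°
t = 151.9 × 0.3420 = 51.953 m

52.0 m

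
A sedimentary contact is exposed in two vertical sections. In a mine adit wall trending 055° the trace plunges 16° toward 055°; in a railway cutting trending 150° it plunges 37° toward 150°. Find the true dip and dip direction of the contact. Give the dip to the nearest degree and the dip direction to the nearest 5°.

true dip 40°, dip direction 125°

The two traces are lines in the plane: v₁ = (sin 55°·cos 16°, cos 55°·cos 16°, −sin 16°), v₂ = (sin 150°·cos 37°, cos 150°·cos 37°, −sin 37°).
Cross product v₁ × v₂ gives the pole to the plane: n ∝ (0.522, -0.364, 0.765).
True dip = arccos(n_z / |n|) = arccos(0.7685) = 39.8°.
Dip direction = atan2(0.522, -0.364) = 125° (azimuth of n's horizontal projection).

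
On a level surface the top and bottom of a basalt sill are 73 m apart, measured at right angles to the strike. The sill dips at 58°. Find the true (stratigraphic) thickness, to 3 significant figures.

61.9 m

True thickness t = w · sin(dip) = 73 × sin 58°
t = 73 × 0.8480 = 61.908 m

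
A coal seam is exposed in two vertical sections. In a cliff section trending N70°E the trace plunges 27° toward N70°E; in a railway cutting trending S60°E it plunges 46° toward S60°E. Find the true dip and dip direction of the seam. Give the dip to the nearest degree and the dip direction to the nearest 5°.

Represent each trace as a vector plunging at its apparent dip toward its trend (east-north-up frame): v₁ = (0.837, 0.305, -0.454), v₂ = (0.602, -0.347, -0.719).
n = v₁ × v₂ = (0.377, -0.329, 0.474) (taken with n_z > 0).
tan δ = √(n_x²+n_y²)/n_z = 0.500/0.474, so δ = 46.5°.
Dip direction = azimuth of (n_x, n_y) = atan2(0.377, -0.329) = 131°.

true dip 47°, dip direction 130°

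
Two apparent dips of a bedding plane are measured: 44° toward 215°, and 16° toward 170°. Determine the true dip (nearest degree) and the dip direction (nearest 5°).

The two traces are lines in the plane: v₁ = (sin 215°·cos 44°, cos 215°·cos 44°, −sin 44°), v₂ = (sin 170°·cos 16°, cos 170°·cos 16°, −sin 16°).
The plane normal is n = v₁ × v₂ ∝ (-0.495, -0.230, 0.489).
Dip δ = arctan(|n_h|/n_z) = arctan(0.546/0.489) = 48.1°.
The horizontal component of n points toward azimuth atan2(n_x, n_y) = 245°, the dip direction.

true dip 48°, dip direction 245°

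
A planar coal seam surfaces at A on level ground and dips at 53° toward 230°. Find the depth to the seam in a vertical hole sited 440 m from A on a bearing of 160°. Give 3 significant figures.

200 m

The hole lies 70° from the dip direction, so the down-dip offset is 440 × cos 70° = 150.49 m.
Depth = down-dip offset × tan(dip) = 150.49 × tan 53° = 150.49 × 1.3270
Depth = 199.71 m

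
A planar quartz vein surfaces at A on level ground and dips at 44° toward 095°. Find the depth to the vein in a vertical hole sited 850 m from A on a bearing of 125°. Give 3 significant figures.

The hole lies 30° from the dip direction, so the down-dip offset is 850 × cos 30° = 736.12 m.
Depth = down-dip offset × tan(dip) = 736.12 × tan 44° = 736.12 × 0.9657
Depth = 710.86 m

711 m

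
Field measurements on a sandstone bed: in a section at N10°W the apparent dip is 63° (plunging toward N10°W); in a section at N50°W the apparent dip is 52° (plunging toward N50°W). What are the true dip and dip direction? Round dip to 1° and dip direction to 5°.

true dip 63°, dip direction 000°

Represent each trace as a vector plunging at its apparent dip toward its trend (east-north-up frame): v₁ = (-0.079, 0.447, -0.891), v₂ = (-0.472, 0.396, -0.788).
n = v₁ × v₂ = (0.000, 0.358, 0.180) (taken with n_z > 0).
True dip = arccos(n_z / |n|) = arccos(0.4484) = 63.4°.
Dip direction = azimuth of (n_x, n_y) = atan2(0.000, 0.358) = 0°.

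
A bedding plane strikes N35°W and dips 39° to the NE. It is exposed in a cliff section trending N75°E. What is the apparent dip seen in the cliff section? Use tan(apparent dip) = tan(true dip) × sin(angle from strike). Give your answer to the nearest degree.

Angle between strike (N35°W) and section (N75°E): β = 70°.
tan(apparent dip) = tan 39° · sin 70° = 0.7609
apparent dip = arctan 0.7609 = 37.27°

37°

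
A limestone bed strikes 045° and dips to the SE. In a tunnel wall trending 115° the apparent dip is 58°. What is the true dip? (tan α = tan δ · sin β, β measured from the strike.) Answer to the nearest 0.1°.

The section is 70° from the strike.
tan δ = tan α / sin β = tan 58° / sin 70° = 1.6003 / 0.9397 = 1.7030
true dip = arctan 1.7030 = 59.58°

59.6°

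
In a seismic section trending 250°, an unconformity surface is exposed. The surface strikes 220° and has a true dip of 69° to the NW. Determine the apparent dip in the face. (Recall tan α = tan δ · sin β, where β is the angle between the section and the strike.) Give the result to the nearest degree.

52°

The strike is 220° and the section trends 250°; the acute angle between them is β = 30°.
tan(apparent dip) = tan 69° · sin 30° = 1.3025
apparent dip = arctan 1.3025 = 52.49°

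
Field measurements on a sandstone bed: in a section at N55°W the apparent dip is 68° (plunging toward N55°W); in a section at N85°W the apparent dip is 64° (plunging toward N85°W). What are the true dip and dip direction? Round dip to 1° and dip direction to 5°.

true dip 68°, dip direction 310°

Each apparent-dip line lies in the plane. As unit vectors (x east, y north, z up), v₁ plunges 68°→N55°W and v₂ plunges 64°→N85°W.
The plane normal is n = v₁ × v₂ ∝ (-0.158, 0.129, 0.082).
Dip δ = arctan(|n_h|/n_z) = arctan(0.204/0.082) = 68.1°.
Dip direction = atan2(-0.158, 0.129) = 309° (azimuth of n's horizontal projection).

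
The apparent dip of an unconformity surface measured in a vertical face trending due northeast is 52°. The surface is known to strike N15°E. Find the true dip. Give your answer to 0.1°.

68.7°

β = acute angle between strike N15°E and section due northeast = 30°.
tan(true dip) = tan 52° / sin 30° = 2.5599
true dip = arctan 2.5599 = 68.66°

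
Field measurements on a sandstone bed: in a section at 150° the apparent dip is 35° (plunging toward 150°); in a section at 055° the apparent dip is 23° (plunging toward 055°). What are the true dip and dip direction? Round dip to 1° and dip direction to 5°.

true dip 40°, dip direction 115°

Represent each trace as a vector plunging at its apparent dip toward its trend (east-north-up frame): v₁ = (0.410, -0.709, -0.574), v₂ = (0.754, 0.528, -0.391).
n = v₁ × v₂ = (0.580, -0.272, 0.751) (taken with n_z > 0).
True dip = arccos(n_z / |n|) = arccos(0.7608) = 40.5°.
The horizontal component of n points toward azimuth atan2(n_x, n_y) = 115°, the dip direction.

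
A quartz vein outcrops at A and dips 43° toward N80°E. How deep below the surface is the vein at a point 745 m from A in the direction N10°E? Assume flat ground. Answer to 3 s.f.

238 m

The hole lies 70° from the dip direction, so the down-dip offset is 745 × cos 70° = 254.81 m.
Depth = down-dip offset × tan(dip) = 254.81 × tan 43° = 254.81 × 0.9325
Depth = 237.61 m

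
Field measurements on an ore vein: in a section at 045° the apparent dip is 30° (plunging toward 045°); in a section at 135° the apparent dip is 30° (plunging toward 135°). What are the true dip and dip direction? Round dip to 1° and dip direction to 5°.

Represent each trace as a vector plunging at its apparent dip toward its trend (east-north-up frame): v₁ = (0.612, 0.612, -0.500), v₂ = (0.612, -0.612, -0.500).
n = v₁ × v₂ = (0.612, 0.000, 0.750) (taken with n_z > 0).
True dip = arccos(n_z / |n|) = arccos(0.7746) = 39.2°.
The horizontal component of n points toward azimuth atan2(n_x, n_y) = 90°, the dip direction.

true dip 39°, dip direction 090°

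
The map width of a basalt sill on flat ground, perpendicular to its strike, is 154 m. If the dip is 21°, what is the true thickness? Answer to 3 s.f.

True thickness t = w · sin(dip) = 154 × sin 21°
t = 154 × 0.3584 = 55.189 m

55.2 m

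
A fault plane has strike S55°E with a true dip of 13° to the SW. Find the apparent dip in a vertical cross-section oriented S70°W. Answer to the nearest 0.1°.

10.7°

The strike is S55°E and the section trends S70°W; the acute angle between them is β = 55°.
tan(apparent dip) = tan 13° · sin 55° = 0.1891
apparent dip = arctan 0.1891 = 10.71°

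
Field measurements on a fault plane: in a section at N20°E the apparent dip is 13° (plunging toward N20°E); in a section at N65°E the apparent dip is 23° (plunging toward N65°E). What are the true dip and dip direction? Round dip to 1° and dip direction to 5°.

true dip 24°, dip direction 080°

Represent each trace as a vector plunging at its apparent dip toward its trend (east-north-up frame): v₁ = (0.333, 0.916, -0.225), v₂ = (0.834, 0.389, -0.391).
n = v₁ × v₂ = (0.270, 0.057, 0.634) (taken with n_z > 0).
Dip δ = arctan(|n_h|/n_z) = arctan(0.276/0.634) = 23.5°.
Dip direction = azimuth of (n_x, n_y) = atan2(0.270, 0.057) = 78°.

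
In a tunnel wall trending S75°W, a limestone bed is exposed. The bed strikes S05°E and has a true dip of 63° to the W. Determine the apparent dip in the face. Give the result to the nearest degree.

63°

The strike is S05°E and the section trends S75°W; the acute angle between them is β = 80°.
tan(apparent dip) = tan 63° · sin 80° = 1.9328
apparent dip = arctan 1.9328 = 62.64°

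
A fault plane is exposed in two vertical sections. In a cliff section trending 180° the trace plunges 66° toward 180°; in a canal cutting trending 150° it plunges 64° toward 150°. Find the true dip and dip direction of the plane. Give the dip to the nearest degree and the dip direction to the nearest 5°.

true dip 66°, dip direction 175°

Each apparent-dip line lies in the plane. As unit vectors (x east, y north, z up), v₁ plunges 66°→180° and v₂ plunges 64°→150°.
The plane normal is n = v₁ × v₂ ∝ (0.019, -0.200, 0.089).
tan δ = √(n_x²+n_y²)/n_z = 0.201/0.089, so δ = 66.1°.
Dip direction = atan2(0.019, -0.200) = 175° (azimuth of n's horizontal projection).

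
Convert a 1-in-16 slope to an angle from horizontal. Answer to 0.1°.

3.6°

tan θ = 1/16 = 0.0625
θ = arctan(0.0625) = 3.58°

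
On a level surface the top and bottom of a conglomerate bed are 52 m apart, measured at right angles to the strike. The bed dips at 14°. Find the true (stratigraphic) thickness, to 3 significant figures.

12.6 m

True thickness t = w · sin(dip) = 52 × sin 14°
t = 52 × 0.2419 = 12.580 m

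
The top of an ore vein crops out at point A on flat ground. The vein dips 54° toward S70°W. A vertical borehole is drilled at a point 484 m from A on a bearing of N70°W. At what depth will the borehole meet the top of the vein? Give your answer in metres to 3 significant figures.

The hole lies 40° from the dip direction, so the down-dip offset is 484 × cos 40° = 370.77 m.
Depth = down-dip offset × tan(dip) = 370.77 × tan 54° = 370.77 × 1.3764
Depth = 510.31 m

510 m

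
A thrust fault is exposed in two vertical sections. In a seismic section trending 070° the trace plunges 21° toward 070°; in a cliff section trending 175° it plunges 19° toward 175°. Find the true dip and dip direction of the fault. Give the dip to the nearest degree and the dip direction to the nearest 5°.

The two traces are lines in the plane: v₁ = (sin 70°·cos 21°, cos 70°·cos 21°, −sin 21°), v₂ = (sin 175°·cos 19°, cos 175°·cos 19°, −sin 19°).
The plane normal is n = v₁ × v₂ ∝ (0.442, -0.256, 0.853).
Dip δ = arctan(|n_h|/n_z) = arctan(0.510/0.853) = 30.9°.
The horizontal component of n points toward azimuth atan2(n_x, n_y) = 120°, the dip direction.

true dip 31°, dip direction 120°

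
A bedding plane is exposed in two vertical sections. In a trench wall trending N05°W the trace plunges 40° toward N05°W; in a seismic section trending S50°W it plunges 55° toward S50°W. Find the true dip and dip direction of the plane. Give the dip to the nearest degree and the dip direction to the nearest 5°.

Represent each trace as a vector plunging at its apparent dip toward its trend (east-north-up frame): v₁ = (-0.067, 0.763, -0.643), v₂ = (-0.439, -0.369, -0.819).
The plane normal is n = v₁ × v₂ ∝ (-0.862, 0.228, 0.360).
True dip = arccos(n_z / |n|) = arccos(0.3743) = 68.0°.
The horizontal component of n points toward azimuth atan2(n_x, n_y) = 285°, the dip direction.

true dip 68°, dip direction 285°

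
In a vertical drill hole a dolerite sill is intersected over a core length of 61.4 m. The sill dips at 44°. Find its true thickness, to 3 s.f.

44.2 m

True thickness t = h · cos(dip) = 61.4 × cos 44°
t = 61.4 × 0.7193 = 44.167 m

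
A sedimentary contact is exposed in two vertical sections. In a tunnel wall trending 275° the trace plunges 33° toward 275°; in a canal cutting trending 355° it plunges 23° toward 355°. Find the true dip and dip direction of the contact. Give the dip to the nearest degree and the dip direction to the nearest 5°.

Represent each trace as a vector plunging at its apparent dip toward its trend (east-north-up frame): v₁ = (-0.835, 0.073, -0.545), v₂ = (-0.080, 0.917, -0.391).
Cross product v₁ × v₂ gives the pole to the plane: n ∝ (-0.471, 0.283, 0.760).
True dip = arccos(n_z / |n|) = arccos(0.8106) = 35.8°.
Dip direction = azimuth of (n_x, n_y) = atan2(-0.471, 0.283) = 301°.

true dip 36°, dip direction 300°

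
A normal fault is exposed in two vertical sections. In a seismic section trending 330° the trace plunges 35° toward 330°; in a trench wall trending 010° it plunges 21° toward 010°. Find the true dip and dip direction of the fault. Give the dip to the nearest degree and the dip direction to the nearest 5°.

The two traces are lines in the plane: v₁ = (sin 330°·cos 35°, cos 330°·cos 35°, −sin 35°), v₂ = (sin 10°·cos 21°, cos 10°·cos 21°, −sin 21°).
Cross product v₁ × v₂ gives the pole to the plane: n ∝ (-0.273, 0.240, 0.492).
True dip = arccos(n_z / |n|) = arccos(0.8041) = 36.5°.
Dip direction = azimuth of (n_x, n_y) = atan2(-0.273, 0.240) = 311°.

true dip 36°, dip direction 310°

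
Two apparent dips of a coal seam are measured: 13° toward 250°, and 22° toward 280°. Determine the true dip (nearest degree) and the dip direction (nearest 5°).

true dip 25°, dip direction 310°

Each apparent-dip line lies in the plane. As unit vectors (x east, y north, z up), v₁ plunges 13°→250° and v₂ plunges 22°→280°.
The plane normal is n = v₁ × v₂ ∝ (-0.161, 0.138, 0.452).
Dip δ = arctan(|n_h|/n_z) = arctan(0.212/0.452) = 25.1°.
Dip direction = atan2(-0.161, 0.138) = 311° (azimuth of n's horizontal projection).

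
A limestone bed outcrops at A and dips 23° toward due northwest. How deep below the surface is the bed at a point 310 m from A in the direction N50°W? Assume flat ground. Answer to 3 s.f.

131 m

The hole lies 5° from the dip direction, so the down-dip offset is 310 × cos 5° = 308.82 m.
Depth = down-dip offset × tan(dip) = 308.82 × tan 23° = 308.82 × 0.4245
Depth = 131.09 m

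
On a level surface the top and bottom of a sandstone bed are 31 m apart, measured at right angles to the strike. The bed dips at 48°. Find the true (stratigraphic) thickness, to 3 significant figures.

True thickness t = w · sin(dip) = 31 × sin 48°
t = 31 × 0.7431 = 23.037 m

23.0 m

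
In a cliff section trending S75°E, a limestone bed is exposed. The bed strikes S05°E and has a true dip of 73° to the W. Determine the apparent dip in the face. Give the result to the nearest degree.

The strike is S05°E and the section trends S75°E; the acute angle between them is β = 70°.
tan(apparent dip) = tan 73° · sin 70° = 3.0736
apparent dip = arctan 3.0736 = 71.98°

72°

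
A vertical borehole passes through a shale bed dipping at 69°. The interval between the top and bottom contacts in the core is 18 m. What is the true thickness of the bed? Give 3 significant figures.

True thickness t = h · cos(dip) = 18 × cos 69°
t = 18 × 0.3584 = 6.451 m

6.45 m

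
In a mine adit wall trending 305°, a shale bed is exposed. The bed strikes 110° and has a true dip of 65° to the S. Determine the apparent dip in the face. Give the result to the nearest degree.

29°

The strike is 110° and the section trends 305°; the acute angle between them is β = 15°.
tan(apparent dip) = tan 65° · sin 15° = 0.5550
α = arctan(0.5550) = 29.03°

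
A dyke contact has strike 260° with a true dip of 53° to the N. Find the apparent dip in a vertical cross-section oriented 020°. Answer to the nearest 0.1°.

49.0°

The section lies 60° from the strike.
tan α = tan 53° × sin 60° = 1.3270 × 0.8660 = 1.1493
α = arctan(1.1493) = 48.97°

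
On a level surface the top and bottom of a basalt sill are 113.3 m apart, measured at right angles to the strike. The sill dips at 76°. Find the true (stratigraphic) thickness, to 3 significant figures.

True thickness t = w · sin(dip) = 113.3 × sin 76°
t = 113.3 × 0.9703 = 109.935 m

110 m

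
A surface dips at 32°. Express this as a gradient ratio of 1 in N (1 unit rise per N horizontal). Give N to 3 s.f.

1 : N means tan θ = 1/N, so N = 1/tan 32° = 1/0.6249

1 in 1.60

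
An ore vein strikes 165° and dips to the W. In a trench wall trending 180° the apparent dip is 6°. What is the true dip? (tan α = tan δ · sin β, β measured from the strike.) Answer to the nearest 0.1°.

The section is 15° from the strike.
tan δ = tan α / sin β = tan 6° / sin 15° = 0.1051 / 0.2588 = 0.4061
δ = arctan(0.4061) = 22.10°

22.1°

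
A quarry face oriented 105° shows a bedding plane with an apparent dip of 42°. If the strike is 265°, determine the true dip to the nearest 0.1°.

β = acute angle between strike 265° and section 105° = 20°.
tan δ = tan α / sin β = tan 42° / sin 20° = 0.9004 / 0.3420 = 2.6326
true dip = arctan 2.6326 = 69.20°

69.2°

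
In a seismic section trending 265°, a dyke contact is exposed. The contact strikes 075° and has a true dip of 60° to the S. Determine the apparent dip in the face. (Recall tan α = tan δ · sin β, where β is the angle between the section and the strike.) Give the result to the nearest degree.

The section lies 10° from the strike.
tan α = tan 60° × sin 10° = 1.7321 × 0.1736 = 0.3008
apparent dip = arctan 0.3008 = 16.74°

17°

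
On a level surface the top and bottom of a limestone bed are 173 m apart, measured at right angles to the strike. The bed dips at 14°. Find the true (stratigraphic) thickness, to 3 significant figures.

41.9 m

True thickness t = w · sin(dip) = 173 × sin 14°
t = 173 × 0.2419 = 41.852 m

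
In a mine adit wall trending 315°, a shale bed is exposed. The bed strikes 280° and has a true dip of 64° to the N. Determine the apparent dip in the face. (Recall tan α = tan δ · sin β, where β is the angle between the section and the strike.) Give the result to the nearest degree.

The section lies 35° from the strike.
tan(apparent dip) = tan 64° · sin 35° = 1.1760
apparent dip = arctan 1.1760 = 49.62°

50°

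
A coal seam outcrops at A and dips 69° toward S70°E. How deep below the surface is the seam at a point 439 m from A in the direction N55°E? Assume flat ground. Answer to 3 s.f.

656 m

The hole lies 55° from the dip direction, so the down-dip offset is 439 × cos 55° = 251.80 m.
Depth = down-dip offset × tan(dip) = 251.80 × tan 69° = 251.80 × 2.6051
Depth = 655.96 m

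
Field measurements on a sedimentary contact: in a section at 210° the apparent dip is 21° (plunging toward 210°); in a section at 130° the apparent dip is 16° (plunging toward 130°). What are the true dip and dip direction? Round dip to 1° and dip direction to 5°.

Represent each trace as a vector plunging at its apparent dip toward its trend (east-north-up frame): v₁ = (-0.467, -0.809, -0.358), v₂ = (0.736, -0.618, -0.276).
The plane normal is n = v₁ × v₂ ∝ (0.001, -0.393, 0.884).
tan δ = √(n_x²+n_y²)/n_z = 0.393/0.884, so δ = 23.9°.
The horizontal component of n points toward azimuth atan2(n_x, n_y) = 180°, the dip direction.

true dip 24°, dip direction 180°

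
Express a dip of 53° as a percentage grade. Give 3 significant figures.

133%

grade % = 100 × tan 53° = 100 × 1.3270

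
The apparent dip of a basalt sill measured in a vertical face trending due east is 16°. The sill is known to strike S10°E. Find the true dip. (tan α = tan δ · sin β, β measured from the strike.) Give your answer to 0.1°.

16.2°

β = acute angle between strike S10°E and section due east = 80°.
tan(true dip) = tan 16° / sin 80° = 0.2912
δ = arctan(0.2912) = 16.23°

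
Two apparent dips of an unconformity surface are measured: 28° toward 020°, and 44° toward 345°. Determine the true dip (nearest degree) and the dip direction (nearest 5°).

true dip 47°, dip direction 320°

The two traces are lines in the plane: v₁ = (sin 20°·cos 28°, cos 20°·cos 28°, −sin 28°), v₂ = (sin 345°·cos 44°, cos 345°·cos 44°, −sin 44°).
n = v₁ × v₂ = (-0.250, 0.297, 0.364) (taken with n_z > 0).
Dip δ = arctan(|n_h|/n_z) = arctan(0.388/0.364) = 46.8°.
Dip direction = azimuth of (n_x, n_y) = atan2(-0.250, 0.297) = 320°.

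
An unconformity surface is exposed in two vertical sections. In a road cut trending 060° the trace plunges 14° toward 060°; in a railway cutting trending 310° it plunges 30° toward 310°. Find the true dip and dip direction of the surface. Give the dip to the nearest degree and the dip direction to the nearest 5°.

true dip 37°, dip direction 350°

Each apparent-dip line lies in the plane. As unit vectors (x east, y north, z up), v₁ plunges 14°→060° and v₂ plunges 30°→310°.
Cross product v₁ × v₂ gives the pole to the plane: n ∝ (-0.108, 0.581, 0.790).
tan δ = √(n_x²+n_y²)/n_z = 0.591/0.790, so δ = 36.8°.
The horizontal component of n points toward azimuth atan2(n_x, n_y) = 349°, the dip direction.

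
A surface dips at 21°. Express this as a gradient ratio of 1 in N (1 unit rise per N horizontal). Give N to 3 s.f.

1 in 2.61

1 : N means tan θ = 1/N, so N = 1/tan 21° = 1/0.3839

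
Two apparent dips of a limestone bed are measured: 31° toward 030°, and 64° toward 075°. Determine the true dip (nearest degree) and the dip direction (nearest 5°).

true dip 67°, dip direction 105°

Each apparent-dip line lies in the plane. As unit vectors (x east, y north, z up), v₁ plunges 31°→030° and v₂ plunges 64°→075°.
Cross product v₁ × v₂ gives the pole to the plane: n ∝ (0.609, -0.167, 0.266).
True dip = arccos(n_z / |n|) = arccos(0.3879) = 67.2°.
Dip direction = azimuth of (n_x, n_y) = atan2(0.609, -0.167) = 105°.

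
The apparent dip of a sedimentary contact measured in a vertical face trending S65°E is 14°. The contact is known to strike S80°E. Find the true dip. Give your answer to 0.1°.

The section is 15° from the strike.
tan δ = tan α / sin β = tan 14° / sin 15° = 0.2493 / 0.2588 = 0.9633
δ = arctan(0.9633) = 43.93°

43.9°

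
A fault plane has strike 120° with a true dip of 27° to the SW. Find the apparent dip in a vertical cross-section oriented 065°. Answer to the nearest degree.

23°

Angle between strike (120°) and section (065°): β = 55°.
tan(apparent dip) = tan 27° · sin 55° = 0.4174
apparent dip = arctan 0.4174 = 22.65°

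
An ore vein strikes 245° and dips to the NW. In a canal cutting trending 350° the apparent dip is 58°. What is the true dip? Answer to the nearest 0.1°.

58.9°

β = acute angle between strike 245° and section 350° = 75°.
tan δ = tan α / sin β = tan 58° / sin 75° = 1.6003 / 0.9659 = 1.6568
true dip = arctan 1.6568 = 58.89°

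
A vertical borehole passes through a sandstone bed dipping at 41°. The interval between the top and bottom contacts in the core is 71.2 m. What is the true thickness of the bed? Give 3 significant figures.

True thickness t = h · cos(dip) = 71.2 × cos 41°
t = 71.2 × 0.7547 = 53.735 m

53.7 m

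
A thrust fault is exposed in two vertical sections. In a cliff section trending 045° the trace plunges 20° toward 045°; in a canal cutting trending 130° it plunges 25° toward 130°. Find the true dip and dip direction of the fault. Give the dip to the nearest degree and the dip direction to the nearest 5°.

true dip 30°, dip direction 095°

The two traces are lines in the plane: v₁ = (sin 45°·cos 20°, cos 45°·cos 20°, −sin 20°), v₂ = (sin 130°·cos 25°, cos 130°·cos 25°, −sin 25°).
n = v₁ × v₂ = (0.480, -0.043, 0.848) (taken with n_z > 0).
True dip = arccos(n_z / |n|) = arccos(0.8695) = 29.6°.
Dip direction = azimuth of (n_x, n_y) = atan2(0.480, -0.043) = 95°.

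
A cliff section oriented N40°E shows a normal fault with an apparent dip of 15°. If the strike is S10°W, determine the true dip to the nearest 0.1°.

28.2°

β = acute angle between strike S10°W and section N40°E = 30°.
tan δ = tan α / sin β = tan 15° / sin 30° = 0.2679 / 0.5000 = 0.5359
δ = arctan(0.5359) = 28.19°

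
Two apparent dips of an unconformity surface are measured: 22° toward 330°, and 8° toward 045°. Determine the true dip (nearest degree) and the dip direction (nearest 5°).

true dip 22°, dip direction 335°

Represent each trace as a vector plunging at its apparent dip toward its trend (east-north-up frame): v₁ = (-0.464, 0.803, -0.375), v₂ = (0.700, 0.700, -0.139).
Cross product v₁ × v₂ gives the pole to the plane: n ∝ (-0.151, 0.327, 0.887).
Dip δ = arctan(|n_h|/n_z) = arctan(0.360/0.887) = 22.1°.
Dip direction = atan2(-0.151, 0.327) = 335° (azimuth of n's horizontal projection).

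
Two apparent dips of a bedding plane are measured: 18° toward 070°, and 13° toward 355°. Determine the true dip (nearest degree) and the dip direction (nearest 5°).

Represent each trace as a vector plunging at its apparent dip toward its trend (east-north-up frame): v₁ = (0.894, 0.325, -0.309), v₂ = (-0.085, 0.971, -0.225).
Cross product v₁ × v₂ gives the pole to the plane: n ∝ (0.227, 0.227, 0.895).
Dip δ = arctan(|n_h|/n_z) = arctan(0.321/0.895) = 19.7°.
Dip direction = atan2(0.227, 0.227) = 45° (azimuth of n's horizontal projection).

true dip 20°, dip direction 045°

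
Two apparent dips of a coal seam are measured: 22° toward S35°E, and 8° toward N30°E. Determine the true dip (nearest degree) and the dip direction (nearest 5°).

true dip 28°, dip direction 105°

Each apparent-dip line lies in the plane. As unit vectors (x east, y north, z up), v₁ plunges 22°→S35°E and v₂ plunges 8°→N30°E.
The plane normal is n = v₁ × v₂ ∝ (0.427, -0.111, 0.832).
Dip δ = arctan(|n_h|/n_z) = arctan(0.441/0.832) = 27.9°.
The horizontal component of n points toward azimuth atan2(n_x, n_y) = 105°, the dip direction.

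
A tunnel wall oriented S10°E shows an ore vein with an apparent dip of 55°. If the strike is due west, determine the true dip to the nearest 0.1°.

The section is 80° from the strike.
tan δ = tan α / sin β = tan 55° / sin 80° = 1.4281 / 0.9848 = 1.4502
true dip = arctan 1.4502 = 55.41°

55.4°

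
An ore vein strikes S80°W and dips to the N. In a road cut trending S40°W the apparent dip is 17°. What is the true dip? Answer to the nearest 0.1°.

25.4°

β = acute angle between strike S80°W and section S40°W = 40°.
tan δ = tan α / sin β = tan 17° / sin 40° = 0.3057 / 0.6428 = 0.4756
true dip = arctan 0.4756 = 25.44°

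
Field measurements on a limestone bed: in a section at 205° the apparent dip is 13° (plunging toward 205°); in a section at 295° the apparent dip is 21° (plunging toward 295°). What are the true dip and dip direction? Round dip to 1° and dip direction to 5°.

true dip 24°, dip direction 265°

The two traces are lines in the plane: v₁ = (sin 205°·cos 13°, cos 205°·cos 13°, −sin 13°), v₂ = (sin 295°·cos 21°, cos 295°·cos 21°, −sin 21°).
The plane normal is n = v₁ × v₂ ∝ (-0.405, -0.043, 0.910).
tan δ = √(n_x²+n_y²)/n_z = 0.407/0.910, so δ = 24.1°.
Dip direction = azimuth of (n_x, n_y) = atan2(-0.405, -0.043) = 264°.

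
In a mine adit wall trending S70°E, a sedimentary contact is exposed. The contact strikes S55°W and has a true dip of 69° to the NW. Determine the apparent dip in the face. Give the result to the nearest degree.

Angle between strike (S55°W) and section (S70°E): β = 55°.
tan α = tan 69° × sin 55° = 2.6051 × 0.8192 = 2.1340
α = arctan(2.1340) = 64.89°

65°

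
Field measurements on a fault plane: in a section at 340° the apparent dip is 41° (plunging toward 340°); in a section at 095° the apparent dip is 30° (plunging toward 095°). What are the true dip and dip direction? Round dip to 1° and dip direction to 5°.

Represent each trace as a vector plunging at its apparent dip toward its trend (east-north-up frame): v₁ = (-0.258, 0.709, -0.656), v₂ = (0.863, -0.075, -0.500).
The plane normal is n = v₁ × v₂ ∝ (0.404, 0.695, 0.592).
tan δ = √(n_x²+n_y²)/n_z = 0.804/0.592, so δ = 53.6°.
The horizontal component of n points toward azimuth atan2(n_x, n_y) = 30°, the dip direction.

true dip 54°, dip direction 030°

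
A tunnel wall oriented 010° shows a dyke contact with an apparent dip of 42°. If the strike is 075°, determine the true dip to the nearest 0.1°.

The section is 65° from the strike.
tan(true dip) = tan 42° / sin 65° = 0.9935
true dip = arctan 0.9935 = 44.81°

44.8°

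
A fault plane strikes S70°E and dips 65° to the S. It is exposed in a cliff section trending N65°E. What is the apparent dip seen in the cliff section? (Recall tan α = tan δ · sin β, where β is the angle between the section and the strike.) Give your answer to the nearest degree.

The section lies 45° from the strike.
tan(apparent dip) = tan 65° · sin 45° = 1.5164
α = arctan(1.5164) = 56.60°

57°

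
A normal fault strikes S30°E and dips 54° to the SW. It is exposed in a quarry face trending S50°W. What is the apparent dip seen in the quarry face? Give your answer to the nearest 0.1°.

The section lies 80° from the strike.
tan(apparent dip) = tan 54° · sin 80° = 1.3555
apparent dip = arctan 1.3555 = 53.58°

53.6°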